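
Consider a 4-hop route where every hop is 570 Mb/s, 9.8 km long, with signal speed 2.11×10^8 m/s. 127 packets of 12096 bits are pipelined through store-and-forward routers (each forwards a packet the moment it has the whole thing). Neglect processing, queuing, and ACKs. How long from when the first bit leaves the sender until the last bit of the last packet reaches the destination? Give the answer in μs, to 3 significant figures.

2940 μs

Per-hop transmission t_tx = L/R = 12096/570000000 = 21.2211 μs.
Per-hop propagation t_prop = 9800/211000000 = 46.4455 μs.
Pipeline fill: first packet needs 4·t_tx to clear all hops; remaining 126 packets each add one t_tx.
Total = (4+127-1)·t_tx + 4·t_prop = 130·21.2211 + 4·46.4455 = 2940 μs.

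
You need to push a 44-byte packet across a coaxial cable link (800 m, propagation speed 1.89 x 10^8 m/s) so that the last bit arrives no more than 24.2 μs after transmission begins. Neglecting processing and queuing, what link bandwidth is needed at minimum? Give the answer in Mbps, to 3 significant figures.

17.6 Mbps

L = 352 bits.
Propagation delay = 800 / 189000000 = 4.2328 μs.
Transmission budget = 24.2 − 4.2328 = 19.9672 μs.
R ≥ L / t_tx = 352 bits / 1.99672e-05 s = 17.6 Mbps.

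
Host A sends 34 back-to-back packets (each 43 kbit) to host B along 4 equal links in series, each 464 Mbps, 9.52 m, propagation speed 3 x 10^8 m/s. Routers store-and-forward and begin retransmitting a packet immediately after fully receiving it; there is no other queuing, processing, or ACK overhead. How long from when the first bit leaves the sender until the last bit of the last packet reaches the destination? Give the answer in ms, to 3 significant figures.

3.43 ms

Per-hop transmission t_tx = L/R = 43000/464000000 = 0.0926724 ms.
Per-hop propagation t_prop = 9.52/300000000 = 3.17333e-05 ms.
Pipeline fill: first packet needs 4·t_tx to clear all hops; remaining 33 packets each add one t_tx.
Total = (4+34-1)·t_tx + 4·t_prop = 37·0.0926724 + 4·3.17333e-05 = 3.43 ms.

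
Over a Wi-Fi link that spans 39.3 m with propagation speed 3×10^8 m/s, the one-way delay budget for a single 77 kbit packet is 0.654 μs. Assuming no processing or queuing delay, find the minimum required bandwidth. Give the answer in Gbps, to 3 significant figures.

147 Gbps

Propagation delay = 39.3 / 300000000 = 0.131 μs.
Transmission budget = 0.654 − 0.131 = 0.523 μs.
R ≥ L / t_tx = 77000 bits / 5.23e-07 s = 147 Gbps.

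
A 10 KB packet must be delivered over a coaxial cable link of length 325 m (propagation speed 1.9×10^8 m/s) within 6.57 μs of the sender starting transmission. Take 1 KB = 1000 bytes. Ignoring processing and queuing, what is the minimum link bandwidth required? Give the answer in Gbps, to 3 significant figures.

16.5 Gbps

L = 80000 bits.
Propagation delay = 325 / 190000000 = 1.71053 μs.
Transmission budget = 6.57 − 1.71053 = 4.85947 μs.
R ≥ L / t_tx = 80000 bits / 4.85947e-06 s = 16.5 Gbps.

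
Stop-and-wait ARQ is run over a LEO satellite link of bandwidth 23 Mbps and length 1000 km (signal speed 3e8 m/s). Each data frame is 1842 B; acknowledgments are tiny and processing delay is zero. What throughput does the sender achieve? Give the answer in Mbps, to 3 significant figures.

t_tx = L/R = 14736/23000000 = 0.000640696 s.
t_prop = 1000000/300000000 = 0.00333333 s; RTT = 0.00666667 s.
Cycle = t_tx + RTT = 0.00730736 s.
Throughput = L / cycle = 14736 / 0.00730736 = 2.02 Mbps.

2.02 Mbps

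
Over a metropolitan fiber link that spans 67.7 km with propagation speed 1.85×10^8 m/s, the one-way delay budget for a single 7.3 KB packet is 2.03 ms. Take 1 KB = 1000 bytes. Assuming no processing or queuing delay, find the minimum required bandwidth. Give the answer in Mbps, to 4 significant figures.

L = 58400 bits.
Propagation delay = 67700 / 185000000 = 0.365946 ms.
Transmission budget = 2.03 − 0.365946 = 1.66405 ms.
R ≥ L / t_tx = 58400 bits / 0.00166405 s = 35.10 Mbps.

35.10 Mbps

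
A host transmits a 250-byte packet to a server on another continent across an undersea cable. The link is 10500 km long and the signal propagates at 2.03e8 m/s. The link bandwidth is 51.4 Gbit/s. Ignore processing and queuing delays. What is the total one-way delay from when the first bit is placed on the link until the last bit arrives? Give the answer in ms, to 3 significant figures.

51.7 ms

L = 250 × 8 = 2000 bits.
Transmission delay = L/R = 2000 / 51400000000 = 3.89105e-05 ms.
Propagation delay = d/s = 10500000 m / 2.03e+08 m/s = 51.7241 ms.
Total = 51.7 ms.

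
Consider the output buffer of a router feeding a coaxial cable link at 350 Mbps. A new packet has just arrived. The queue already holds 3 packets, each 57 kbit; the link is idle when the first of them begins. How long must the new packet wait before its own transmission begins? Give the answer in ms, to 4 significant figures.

0.4886 ms

Each queued packet: L/R = 57000/350000000 = 0.162857 ms.
3 queued → 0.488571 ms.
Queuing delay = 0.4886 ms.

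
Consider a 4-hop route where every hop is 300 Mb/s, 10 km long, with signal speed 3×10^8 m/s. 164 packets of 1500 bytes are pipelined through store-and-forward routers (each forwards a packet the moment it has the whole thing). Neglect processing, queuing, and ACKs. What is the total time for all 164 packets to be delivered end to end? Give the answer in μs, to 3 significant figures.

Per-hop transmission t_tx = L/R = 12000/300000000 = 40 μs.
Per-hop propagation t_prop = 10000/300000000 = 33.3333 μs.
Pipeline fill: first packet needs 4·t_tx to clear all hops; remaining 163 packets each add one t_tx.
Total = (4+164-1)·t_tx + 4·t_prop = 167·40 + 4·33.3333 = 6810 μs.

6810 μs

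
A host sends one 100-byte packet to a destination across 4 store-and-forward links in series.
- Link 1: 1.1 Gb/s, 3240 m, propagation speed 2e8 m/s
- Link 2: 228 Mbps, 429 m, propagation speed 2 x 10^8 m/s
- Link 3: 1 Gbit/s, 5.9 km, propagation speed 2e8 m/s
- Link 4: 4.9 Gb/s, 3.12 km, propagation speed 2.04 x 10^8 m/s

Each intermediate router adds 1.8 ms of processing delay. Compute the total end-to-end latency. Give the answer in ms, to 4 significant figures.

L = 100 × 8 = 800 bits.
Transmission delays (L/R per hop): 0.000727273, 0.00350877, 0.0008, 0.000163265 ms; sum = 0.00519931 ms.
Propagation delays (d/s per hop): 0.0162, 0.002145, 0.0295, 0.0152941 ms; sum = 0.0631391 ms.
Processing at 3 router(s): 3 × 1.8 ms = 5.4 ms.
End-to-end = 5.468 ms.

5.468 ms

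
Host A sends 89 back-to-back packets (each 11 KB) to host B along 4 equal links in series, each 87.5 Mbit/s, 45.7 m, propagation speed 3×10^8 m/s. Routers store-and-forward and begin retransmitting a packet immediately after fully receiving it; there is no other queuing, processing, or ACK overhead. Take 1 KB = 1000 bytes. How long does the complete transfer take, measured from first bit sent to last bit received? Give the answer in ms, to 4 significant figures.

92.53 ms

Per-hop transmission t_tx = L/R = 88000/87500000 = 1.00571 ms.
Per-hop propagation t_prop = 45.7/300000000 = 0.000152333 ms.
Pipeline fill: first packet needs 4·t_tx to clear all hops; remaining 88 packets each add one t_tx.
Total = (4+89-1)·t_tx + 4·t_prop = 92·1.00571 + 4·0.000152333 = 92.53 ms.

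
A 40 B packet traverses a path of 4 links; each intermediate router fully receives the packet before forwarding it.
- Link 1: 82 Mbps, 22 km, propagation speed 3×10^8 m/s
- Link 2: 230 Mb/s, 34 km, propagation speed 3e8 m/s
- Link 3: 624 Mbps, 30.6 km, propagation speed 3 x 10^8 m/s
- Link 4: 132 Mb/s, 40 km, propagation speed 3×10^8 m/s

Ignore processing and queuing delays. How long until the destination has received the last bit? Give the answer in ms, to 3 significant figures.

0.430 ms

L = 40 × 8 = 320 bits.
Transmission delays (L/R per hop): 0.00390244, 0.0013913, 0.000512821, 0.00242424 ms; sum = 0.00823081 ms.
Propagation delays (d/s per hop): 0.0733333, 0.113333, 0.102, 0.133333 ms; sum = 0.422 ms.
End-to-end = 0.430 ms.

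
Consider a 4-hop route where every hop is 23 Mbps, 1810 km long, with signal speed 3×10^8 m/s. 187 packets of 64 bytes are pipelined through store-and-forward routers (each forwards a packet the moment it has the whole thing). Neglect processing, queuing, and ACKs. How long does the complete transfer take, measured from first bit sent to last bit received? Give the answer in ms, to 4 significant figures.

Per-hop transmission t_tx = L/R = 512/23000000 = 0.0222609 ms.
Per-hop propagation t_prop = 1810000/300000000 = 6.03333 ms.
Pipeline fill: first packet needs 4·t_tx to clear all hops; remaining 186 packets each add one t_tx.
Total = (4+187-1)·t_tx + 4·t_prop = 190·0.0222609 + 4·6.03333 = 28.36 ms.

28.36 ms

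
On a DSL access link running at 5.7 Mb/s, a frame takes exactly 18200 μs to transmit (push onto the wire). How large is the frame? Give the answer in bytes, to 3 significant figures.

L = R × t_tx = 5700000 b/s × 0.0182 s = 103740 bits.
In bytes: 103740 / 8 = 13000 bytes.

13000 bytes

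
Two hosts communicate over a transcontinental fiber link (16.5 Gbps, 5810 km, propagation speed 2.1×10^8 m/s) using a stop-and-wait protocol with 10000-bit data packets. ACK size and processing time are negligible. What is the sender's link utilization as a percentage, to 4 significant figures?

0.001095 %

t_tx = L/R = 10000/16500000000 = 6.06061e-07 s.
t_prop = 5810000/210000000 = 0.0276667 s; RTT = 0.0553333 s.
Cycle = t_tx + RTT = 0.0553339 s.
Utilization = t_tx / cycle = 6.06061e-07/0.0553339 = 0.001095 %.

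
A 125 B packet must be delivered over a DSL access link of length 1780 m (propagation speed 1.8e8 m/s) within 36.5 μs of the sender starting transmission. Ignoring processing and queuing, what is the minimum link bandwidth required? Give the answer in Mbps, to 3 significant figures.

37.6 Mbps

L = 1000 bits.
Propagation delay = 1780 / 180000000 = 9.88889 μs.
Transmission budget = 36.5 − 9.88889 = 26.6111 μs.
R ≥ L / t_tx = 1000 bits / 2.66111e-05 s = 37.6 Mbps.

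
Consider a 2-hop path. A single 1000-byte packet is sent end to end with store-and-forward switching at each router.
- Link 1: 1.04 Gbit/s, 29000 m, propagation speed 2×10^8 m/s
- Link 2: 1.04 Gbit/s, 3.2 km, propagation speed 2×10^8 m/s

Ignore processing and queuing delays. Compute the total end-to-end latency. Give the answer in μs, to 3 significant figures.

L = 1000 × 8 = 8000 bits.
Transmission delay per hop = L/R = 8000/1040000000 = 7.69231 μs; 2 hops → 15.3846 μs.
Propagation delays (d/s per hop): 145, 16 μs; sum = 161 μs.
End-to-end = 176 μs.

176 μs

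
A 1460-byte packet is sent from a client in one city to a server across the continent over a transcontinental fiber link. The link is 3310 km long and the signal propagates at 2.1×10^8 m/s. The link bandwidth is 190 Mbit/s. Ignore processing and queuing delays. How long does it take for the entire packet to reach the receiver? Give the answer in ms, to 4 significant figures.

L = 1460 × 8 = 11680 bits.
Transmission delay = L/R = 11680 / 190000000 = 0.0614737 ms.
Propagation delay = d/s = 3310000 m / 210000000 m/s = 15.7619 ms.
Total = 15.82 ms.

15.82 ms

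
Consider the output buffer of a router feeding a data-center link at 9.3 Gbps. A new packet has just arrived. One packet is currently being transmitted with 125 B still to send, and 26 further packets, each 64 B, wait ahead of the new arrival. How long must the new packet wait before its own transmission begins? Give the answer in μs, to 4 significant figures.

1.539 μs

Each queued packet: L/R = 512/9300000000 = 0.0550538 μs.
26 queued → 1.4314 μs.
Plus remaining 1000 bits of current packet: 0.107527 μs.
Queuing delay = 1.539 μs.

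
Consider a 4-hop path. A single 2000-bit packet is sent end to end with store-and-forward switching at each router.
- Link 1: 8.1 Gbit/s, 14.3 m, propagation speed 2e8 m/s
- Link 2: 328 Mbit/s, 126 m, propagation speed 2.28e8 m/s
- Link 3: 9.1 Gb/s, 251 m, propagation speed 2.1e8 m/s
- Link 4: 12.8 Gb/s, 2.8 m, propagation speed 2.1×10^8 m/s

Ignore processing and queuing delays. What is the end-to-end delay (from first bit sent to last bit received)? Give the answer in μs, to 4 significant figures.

Transmission delays (L/R per hop): 0.246914, 6.09756, 0.21978, 0.15625 μs; sum = 6.7205 μs.
Propagation delays (d/s per hop): 0.0715, 0.552632, 1.19524, 0.0133333 μs; sum = 1.8327 μs.
End-to-end = 8.553 μs.

8.553 μs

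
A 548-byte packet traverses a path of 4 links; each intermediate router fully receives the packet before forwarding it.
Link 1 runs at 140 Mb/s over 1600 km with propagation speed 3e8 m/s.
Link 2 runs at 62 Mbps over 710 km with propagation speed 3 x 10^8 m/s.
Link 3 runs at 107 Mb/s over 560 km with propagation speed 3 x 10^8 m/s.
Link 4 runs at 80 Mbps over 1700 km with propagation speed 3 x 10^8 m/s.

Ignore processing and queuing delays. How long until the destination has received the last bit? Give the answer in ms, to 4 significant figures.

15.43 ms

L = 548 × 8 = 4384 bits.
Transmission delays (L/R per hop): 0.0313143, 0.0707097, 0.040972, 0.0548 ms; sum = 0.197796 ms.
Propagation delays (d/s per hop): 5.33333, 2.36667, 1.86667, 5.66667 ms; sum = 15.2333 ms.
End-to-end = 15.43 ms.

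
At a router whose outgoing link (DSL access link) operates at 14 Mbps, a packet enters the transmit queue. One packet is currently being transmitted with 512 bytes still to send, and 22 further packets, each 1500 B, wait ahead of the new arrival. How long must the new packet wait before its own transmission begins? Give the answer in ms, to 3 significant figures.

Each queued packet: L/R = 12000/14000000 = 0.857143 ms.
22 queued → 18.8571 ms.
Plus remaining 4096 bits of current packet: 0.292571 ms.
Queuing delay = 19.1 ms.

19.1 ms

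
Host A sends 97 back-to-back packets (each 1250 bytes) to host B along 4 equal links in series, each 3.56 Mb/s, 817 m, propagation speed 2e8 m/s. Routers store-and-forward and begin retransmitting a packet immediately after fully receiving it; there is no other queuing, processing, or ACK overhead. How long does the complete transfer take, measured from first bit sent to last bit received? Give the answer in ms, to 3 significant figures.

281 ms

Per-hop transmission t_tx = L/R = 10000/3560000 = 2.80899 ms.
Per-hop propagation t_prop = 817/200000000 = 0.004085 ms.
Pipeline fill: first packet needs 4·t_tx to clear all hops; remaining 96 packets each add one t_tx.
Total = (4+97-1)·t_tx + 4·t_prop = 100·2.80899 + 4·0.004085 = 281 ms.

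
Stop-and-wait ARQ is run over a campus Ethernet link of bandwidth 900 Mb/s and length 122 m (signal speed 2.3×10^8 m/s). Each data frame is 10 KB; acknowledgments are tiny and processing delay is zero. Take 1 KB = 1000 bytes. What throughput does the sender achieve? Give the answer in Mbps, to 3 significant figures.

t_tx = L/R = 80000/900000000 = 8.88889e-05 s.
t_prop = 122/2.3e+08 = 5.30435e-07 s; RTT = 1.06087e-06 s.
Cycle = t_tx + RTT = 8.99498e-05 s.
Throughput = L / cycle = 80000 / 8.99498e-05 = 889 Mbps.

889 Mbps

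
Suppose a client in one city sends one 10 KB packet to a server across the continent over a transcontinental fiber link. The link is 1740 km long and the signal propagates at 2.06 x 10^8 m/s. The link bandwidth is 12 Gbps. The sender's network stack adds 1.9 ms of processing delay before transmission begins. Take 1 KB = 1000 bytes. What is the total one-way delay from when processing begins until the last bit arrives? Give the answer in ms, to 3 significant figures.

10.4 ms

L = 80000 bits.
Transmission delay = L/R = 80000 / 12000000000 = 0.00666667 ms.
Propagation delay = d/s = 1740000 m / 206000000 m/s = 8.4466 ms.
Plus processing delay 1.9 ms = 1.9 ms.
Total = 10.4 ms.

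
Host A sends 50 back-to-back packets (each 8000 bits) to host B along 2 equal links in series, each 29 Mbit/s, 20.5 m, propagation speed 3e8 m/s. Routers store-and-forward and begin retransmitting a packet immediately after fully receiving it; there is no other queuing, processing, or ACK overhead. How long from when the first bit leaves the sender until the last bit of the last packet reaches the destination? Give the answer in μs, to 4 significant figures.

Per-hop transmission t_tx = L/R = 8000/29000000 = 275.862 μs.
Per-hop propagation t_prop = 20.5/300000000 = 0.0683333 μs.
Pipeline fill: first packet needs 2·t_tx to clear all hops; remaining 49 packets each add one t_tx.
Total = (2+50-1)·t_tx + 2·t_prop = 51·275.862 + 2·0.0683333 = 14070 μs.

14070 μs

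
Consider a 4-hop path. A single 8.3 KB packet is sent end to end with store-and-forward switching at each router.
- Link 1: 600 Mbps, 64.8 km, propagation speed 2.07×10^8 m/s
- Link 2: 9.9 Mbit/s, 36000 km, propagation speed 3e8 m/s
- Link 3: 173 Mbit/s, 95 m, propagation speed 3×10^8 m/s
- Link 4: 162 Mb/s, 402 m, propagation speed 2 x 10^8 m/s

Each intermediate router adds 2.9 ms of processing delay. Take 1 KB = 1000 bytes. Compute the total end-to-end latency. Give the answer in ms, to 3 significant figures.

137 ms

L = 66400 bits.
Transmission delays (L/R per hop): 0.110667, 6.70707, 0.383815, 0.409877 ms; sum = 7.61143 ms.
Propagation delays (d/s per hop): 0.313043, 120, 0.000316667, 0.00201 ms; sum = 120.315 ms.
Processing at 3 router(s): 3 × 2.9 ms = 8.7 ms.
End-to-end = 137 ms.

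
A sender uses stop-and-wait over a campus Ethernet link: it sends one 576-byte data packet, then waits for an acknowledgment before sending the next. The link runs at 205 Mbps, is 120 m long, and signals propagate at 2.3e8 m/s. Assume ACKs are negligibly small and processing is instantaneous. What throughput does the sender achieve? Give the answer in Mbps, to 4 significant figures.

195.9 Mbps

t_tx = L/R = 4608/205000000 = 2.2478e-05 s.
t_prop = 120/2.3e+08 = 5.21739e-07 s; RTT = 1.04348e-06 s.
Cycle = t_tx + RTT = 2.35215e-05 s.
Throughput = L / cycle = 4608 / 2.35215e-05 = 195.9 Mbps.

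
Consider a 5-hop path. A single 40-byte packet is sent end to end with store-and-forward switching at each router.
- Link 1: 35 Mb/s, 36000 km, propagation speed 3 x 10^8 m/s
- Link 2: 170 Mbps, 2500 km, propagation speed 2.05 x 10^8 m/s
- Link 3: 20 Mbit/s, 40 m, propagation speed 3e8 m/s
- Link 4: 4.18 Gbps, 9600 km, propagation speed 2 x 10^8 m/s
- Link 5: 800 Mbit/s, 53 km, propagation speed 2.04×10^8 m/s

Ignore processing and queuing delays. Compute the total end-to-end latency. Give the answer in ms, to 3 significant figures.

L = 40 × 8 = 320 bits.
Transmission delays (L/R per hop): 0.00914286, 0.00188235, 0.016, 7.6555e-05, 0.0004 ms; sum = 0.0275018 ms.
Propagation delays (d/s per hop): 120, 12.1951, 0.000133333, 48, 0.259804 ms; sum = 180.455 ms.
End-to-end = 180 ms.

180 ms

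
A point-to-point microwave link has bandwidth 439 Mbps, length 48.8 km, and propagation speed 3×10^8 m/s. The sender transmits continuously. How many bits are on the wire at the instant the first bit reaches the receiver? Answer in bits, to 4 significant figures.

71410 bits

Propagation delay = 48800 / 300000000 = 0.000162667 s.
BDP = R × t_prop = 439000000 × 0.000162667 = 71410.7 bits.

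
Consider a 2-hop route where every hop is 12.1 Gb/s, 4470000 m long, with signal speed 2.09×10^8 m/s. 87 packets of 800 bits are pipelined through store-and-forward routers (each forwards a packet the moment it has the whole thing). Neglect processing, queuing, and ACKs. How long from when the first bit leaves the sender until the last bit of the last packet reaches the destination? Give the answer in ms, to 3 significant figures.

Per-hop transmission t_tx = L/R = 800/12100000000 = 6.61157e-05 ms.
Per-hop propagation t_prop = 4470000/209000000 = 21.3876 ms.
Pipeline fill: first packet needs 2·t_tx to clear all hops; remaining 86 packets each add one t_tx.
Total = (2+87-1)·t_tx + 2·t_prop = 88·6.61157e-05 + 2·21.3876 = 42.8 ms.

42.8 ms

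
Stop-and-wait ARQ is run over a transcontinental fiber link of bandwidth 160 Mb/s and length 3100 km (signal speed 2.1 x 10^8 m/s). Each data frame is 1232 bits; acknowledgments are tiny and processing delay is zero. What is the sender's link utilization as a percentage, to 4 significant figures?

t_tx = L/R = 1232/160000000 = 7.7e-06 s.
t_prop = 3100000/210000000 = 0.0147619 s; RTT = 0.0295238 s.
Cycle = t_tx + RTT = 0.0295315 s.
Utilization = t_tx / cycle = 7.7e-06/0.0295315 = 0.02607 %.

0.02607 %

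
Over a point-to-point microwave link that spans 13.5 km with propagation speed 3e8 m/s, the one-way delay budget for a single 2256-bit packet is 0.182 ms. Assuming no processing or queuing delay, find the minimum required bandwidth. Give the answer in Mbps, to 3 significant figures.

Propagation delay = 13500 / 300000000 = 0.045 ms.
Transmission budget = 0.182 − 0.045 = 0.137 ms.
R ≥ L / t_tx = 2256 bits / 0.000137 s = 16.5 Mbps.

16.5 Mbps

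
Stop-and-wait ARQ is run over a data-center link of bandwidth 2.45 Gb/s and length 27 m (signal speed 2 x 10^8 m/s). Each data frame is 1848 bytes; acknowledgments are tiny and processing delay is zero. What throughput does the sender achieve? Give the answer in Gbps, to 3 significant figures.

t_tx = L/R = 14784/2450000000 = 6.03429e-06 s.
t_prop = 27/200000000 = 1.35e-07 s; RTT = 2.7e-07 s.
Cycle = t_tx + RTT = 6.30429e-06 s.
Throughput = L / cycle = 14784 / 6.30429e-06 = 2.35 Gbps.

2.35 Gbps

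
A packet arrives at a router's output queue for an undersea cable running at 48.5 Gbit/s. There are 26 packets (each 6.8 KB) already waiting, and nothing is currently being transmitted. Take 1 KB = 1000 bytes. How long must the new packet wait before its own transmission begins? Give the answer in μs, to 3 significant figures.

29.2 μs

Each queued packet: L/R = 54400/48500000000 = 1.12165 μs.
26 queued → 29.1629 μs.
Queuing delay = 29.2 μs.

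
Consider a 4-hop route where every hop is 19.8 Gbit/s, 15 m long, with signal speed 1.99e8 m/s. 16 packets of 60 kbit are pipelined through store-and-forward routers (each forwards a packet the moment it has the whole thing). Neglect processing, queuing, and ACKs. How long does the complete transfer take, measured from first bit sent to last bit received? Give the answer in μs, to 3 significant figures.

57.9 μs

Per-hop transmission t_tx = L/R = 60000/19800000000 = 3.0303 μs.
Per-hop propagation t_prop = 15/199000000 = 0.0753769 μs.
Pipeline fill: first packet needs 4·t_tx to clear all hops; remaining 15 packets each add one t_tx.
Total = (4+16-1)·t_tx + 4·t_prop = 19·3.0303 + 4·0.0753769 = 57.9 μs.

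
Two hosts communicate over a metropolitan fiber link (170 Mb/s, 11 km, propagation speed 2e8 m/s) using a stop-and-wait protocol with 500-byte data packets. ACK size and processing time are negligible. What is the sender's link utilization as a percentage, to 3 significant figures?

17.6 %

t_tx = L/R = 4000/170000000 = 2.35294e-05 s.
t_prop = 11000/200000000 = 5.5e-05 s; RTT = 0.00011 s.
Cycle = t_tx + RTT = 0.000133529 s.
Utilization = t_tx / cycle = 2.35294e-05/0.000133529 = 17.6 %.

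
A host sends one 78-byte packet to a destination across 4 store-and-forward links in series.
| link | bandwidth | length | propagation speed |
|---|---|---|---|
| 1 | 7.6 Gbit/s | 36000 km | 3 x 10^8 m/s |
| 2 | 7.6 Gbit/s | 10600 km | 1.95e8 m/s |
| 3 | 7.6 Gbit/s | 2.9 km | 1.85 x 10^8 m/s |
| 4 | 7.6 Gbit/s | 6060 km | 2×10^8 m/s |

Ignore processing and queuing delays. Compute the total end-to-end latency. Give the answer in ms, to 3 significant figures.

L = 78 × 8 = 624 bits.
Transmission delay per hop = L/R = 624/7600000000 = 8.21053e-05 ms; 4 hops → 0.000328421 ms.
Propagation delays (d/s per hop): 120, 54.359, 0.0156757, 30.3 ms; sum = 204.675 ms.
End-to-end = 205 ms.

205 ms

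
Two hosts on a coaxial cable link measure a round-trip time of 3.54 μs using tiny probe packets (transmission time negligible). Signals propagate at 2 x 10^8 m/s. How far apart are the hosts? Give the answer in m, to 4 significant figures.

354.0 m

One-way propagation = RTT/2 = 1.77 μs.
d = s × t = 200000000 × 1.77e-06 = 354.0 m.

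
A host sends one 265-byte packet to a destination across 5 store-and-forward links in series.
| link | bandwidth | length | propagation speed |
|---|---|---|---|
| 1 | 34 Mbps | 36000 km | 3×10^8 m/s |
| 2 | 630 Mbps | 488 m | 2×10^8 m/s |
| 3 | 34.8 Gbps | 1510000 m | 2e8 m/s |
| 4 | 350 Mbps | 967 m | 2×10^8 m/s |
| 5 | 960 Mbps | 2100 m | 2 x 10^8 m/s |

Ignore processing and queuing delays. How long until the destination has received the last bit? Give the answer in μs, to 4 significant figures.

127600 μs

L = 265 × 8 = 2120 bits.
Transmission delays (L/R per hop): 62.3529, 3.36508, 0.0609195, 6.05714, 2.20833 μs; sum = 74.0444 μs.
Propagation delays (d/s per hop): 120000, 2.44, 7550, 4.835, 10.5 μs; sum = 127568 μs.
End-to-end = 127600 μs.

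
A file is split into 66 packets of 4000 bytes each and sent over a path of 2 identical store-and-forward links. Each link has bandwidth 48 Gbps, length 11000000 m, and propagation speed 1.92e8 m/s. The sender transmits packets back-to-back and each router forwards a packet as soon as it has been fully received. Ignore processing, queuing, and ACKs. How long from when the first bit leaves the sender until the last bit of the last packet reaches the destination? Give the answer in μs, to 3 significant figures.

Per-hop transmission t_tx = L/R = 32000/48000000000 = 0.666667 μs.
Per-hop propagation t_prop = 11000000/192000000 = 57291.7 μs.
Pipeline fill: first packet needs 2·t_tx to clear all hops; remaining 65 packets each add one t_tx.
Total = (2+66-1)·t_tx + 2·t_prop = 67·0.666667 + 2·57291.7 = 115000 μs.

115000 μs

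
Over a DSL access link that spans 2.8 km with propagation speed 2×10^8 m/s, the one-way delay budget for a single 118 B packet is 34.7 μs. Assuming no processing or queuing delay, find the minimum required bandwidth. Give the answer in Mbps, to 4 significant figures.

45.60 Mbps

L = 944 bits.
Propagation delay = 2800 / 200000000 = 14 μs.
Transmission budget = 34.7 − 14 = 20.7 μs.
R ≥ L / t_tx = 944 bits / 2.07e-05 s = 45.60 Mbps.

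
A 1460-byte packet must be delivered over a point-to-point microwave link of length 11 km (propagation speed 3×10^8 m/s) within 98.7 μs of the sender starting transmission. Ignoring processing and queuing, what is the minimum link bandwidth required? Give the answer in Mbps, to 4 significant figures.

L = 11680 bits.
Propagation delay = 11000 / 300000000 = 36.6667 μs.
Transmission budget = 98.7 − 36.6667 = 62.0333 μs.
R ≥ L / t_tx = 11680 bits / 6.20333e-05 s = 188.3 Mbps.

188.3 Mbps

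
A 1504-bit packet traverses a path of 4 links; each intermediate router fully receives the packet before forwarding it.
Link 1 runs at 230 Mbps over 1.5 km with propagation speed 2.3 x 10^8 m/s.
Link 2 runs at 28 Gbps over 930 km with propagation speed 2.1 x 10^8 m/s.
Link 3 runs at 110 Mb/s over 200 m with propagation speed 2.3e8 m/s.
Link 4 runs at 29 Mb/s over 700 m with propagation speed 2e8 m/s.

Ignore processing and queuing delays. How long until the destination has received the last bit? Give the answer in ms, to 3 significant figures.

Transmission delays (L/R per hop): 0.00653913, 5.37143e-05, 0.0136727, 0.0518621 ms; sum = 0.0721276 ms.
Propagation delays (d/s per hop): 0.00652174, 4.42857, 0.000869565, 0.0035 ms; sum = 4.43946 ms.
End-to-end = 4.51 ms.

4.51 ms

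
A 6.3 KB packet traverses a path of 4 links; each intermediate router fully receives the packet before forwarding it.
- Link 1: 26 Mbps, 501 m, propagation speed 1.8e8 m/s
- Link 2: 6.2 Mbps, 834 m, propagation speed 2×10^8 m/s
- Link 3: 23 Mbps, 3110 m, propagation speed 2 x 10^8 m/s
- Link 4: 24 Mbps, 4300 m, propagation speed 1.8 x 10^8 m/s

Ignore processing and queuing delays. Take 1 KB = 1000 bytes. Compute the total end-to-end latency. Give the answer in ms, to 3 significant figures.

L = 50400 bits.
Transmission delays (L/R per hop): 1.93846, 8.12903, 2.1913, 2.1 ms; sum = 14.3588 ms.
Propagation delays (d/s per hop): 0.00278333, 0.00417, 0.01555, 0.0238889 ms; sum = 0.0463922 ms.
End-to-end = 14.4 ms.

14.4 ms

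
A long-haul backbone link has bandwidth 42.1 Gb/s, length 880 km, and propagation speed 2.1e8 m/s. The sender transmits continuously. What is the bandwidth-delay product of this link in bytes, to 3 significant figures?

Propagation delay = 880000 / 210000000 = 0.00419048 s.
BDP = R × t_prop = 42100000000 × 0.00419048 = 176419000 bits.
In bytes: 176419000/8 = 22100000 bytes.

22100000 bytes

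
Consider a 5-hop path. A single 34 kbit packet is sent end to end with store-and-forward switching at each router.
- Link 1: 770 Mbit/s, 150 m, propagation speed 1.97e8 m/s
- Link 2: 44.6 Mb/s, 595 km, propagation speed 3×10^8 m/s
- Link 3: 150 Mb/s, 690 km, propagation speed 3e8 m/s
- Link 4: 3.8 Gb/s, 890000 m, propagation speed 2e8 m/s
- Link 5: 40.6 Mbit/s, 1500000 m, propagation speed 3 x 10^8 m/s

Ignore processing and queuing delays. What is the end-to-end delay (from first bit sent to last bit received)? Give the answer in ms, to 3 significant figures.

15.6 ms

L = 34000 bits.
Transmission delays (L/R per hop): 0.0441558, 0.762332, 0.226667, 0.00894737, 0.837438 ms; sum = 1.87954 ms.
Propagation delays (d/s per hop): 0.000761421, 1.98333, 2.3, 4.45, 5 ms; sum = 13.7341 ms.
End-to-end = 15.6 ms.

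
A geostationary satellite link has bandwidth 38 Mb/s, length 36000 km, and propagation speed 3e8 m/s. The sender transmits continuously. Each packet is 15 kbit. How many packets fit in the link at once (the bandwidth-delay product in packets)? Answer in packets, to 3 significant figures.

Propagation delay = 36000000 / 300000000 = 0.12 s.
BDP = R × t_prop = 38000000 × 0.12 = 4560000 bits.
In packets of 15000 bits: 304 packets.

304 packets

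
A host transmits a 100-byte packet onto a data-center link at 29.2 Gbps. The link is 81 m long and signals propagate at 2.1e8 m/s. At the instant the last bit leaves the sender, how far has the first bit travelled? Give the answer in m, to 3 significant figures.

5.75 m

t_tx = L/R = 800/29200000000 = 2.73973e-08 s.
Distance = s × t_tx = 210000000 × 2.73973e-08 = 5.75 m.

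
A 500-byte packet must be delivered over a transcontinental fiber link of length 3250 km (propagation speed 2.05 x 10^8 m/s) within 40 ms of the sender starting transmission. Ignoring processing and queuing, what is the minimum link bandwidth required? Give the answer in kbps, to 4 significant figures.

165.7 kbps

L = 4000 bits.
Propagation delay = 3250000 / 2.05e+08 = 15.8537 ms.
Transmission budget = 40 − 15.8537 = 24.1463 ms.
R ≥ L / t_tx = 4000 bits / 0.0241463 s = 165.7 kbps.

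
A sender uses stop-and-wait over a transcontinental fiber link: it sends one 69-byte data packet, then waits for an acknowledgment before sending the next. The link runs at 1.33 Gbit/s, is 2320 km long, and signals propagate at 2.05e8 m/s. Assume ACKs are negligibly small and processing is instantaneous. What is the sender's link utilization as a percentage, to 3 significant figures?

t_tx = L/R = 552/1330000000 = 4.15038e-07 s.
t_prop = 2320000/2.05e+08 = 0.0113171 s; RTT = 0.0226341 s.
Cycle = t_tx + RTT = 0.0226346 s.
Utilization = t_tx / cycle = 4.15038e-07/0.0226346 = 0.00183 %.

0.00183 %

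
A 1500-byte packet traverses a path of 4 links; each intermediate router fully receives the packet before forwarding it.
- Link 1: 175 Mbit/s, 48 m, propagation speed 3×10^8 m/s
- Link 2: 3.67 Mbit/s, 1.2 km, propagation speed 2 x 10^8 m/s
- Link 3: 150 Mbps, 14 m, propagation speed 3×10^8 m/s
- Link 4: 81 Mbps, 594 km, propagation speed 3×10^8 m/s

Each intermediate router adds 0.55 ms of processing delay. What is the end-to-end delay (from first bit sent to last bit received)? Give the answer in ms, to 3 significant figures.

L = 1500 × 8 = 12000 bits.
Transmission delays (L/R per hop): 0.0685714, 3.26975, 0.08, 0.148148 ms; sum = 3.56647 ms.
Propagation delays (d/s per hop): 0.00016, 0.006, 4.66667e-05, 1.98 ms; sum = 1.98621 ms.
Processing at 3 router(s): 3 × 0.55 ms = 1.65 ms.
End-to-end = 7.20 ms.

7.20 ms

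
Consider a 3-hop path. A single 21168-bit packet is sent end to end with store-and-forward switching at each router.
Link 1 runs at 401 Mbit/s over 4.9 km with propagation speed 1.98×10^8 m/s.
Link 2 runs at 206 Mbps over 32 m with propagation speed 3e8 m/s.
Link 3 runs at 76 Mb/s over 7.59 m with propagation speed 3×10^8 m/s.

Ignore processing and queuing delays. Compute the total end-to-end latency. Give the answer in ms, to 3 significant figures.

0.459 ms

Transmission delays (L/R per hop): 0.052788, 0.102757, 0.278526 ms; sum = 0.434072 ms.
Propagation delays (d/s per hop): 0.0247475, 0.000106667, 2.53e-05 ms; sum = 0.0248794 ms.
End-to-end = 0.459 ms.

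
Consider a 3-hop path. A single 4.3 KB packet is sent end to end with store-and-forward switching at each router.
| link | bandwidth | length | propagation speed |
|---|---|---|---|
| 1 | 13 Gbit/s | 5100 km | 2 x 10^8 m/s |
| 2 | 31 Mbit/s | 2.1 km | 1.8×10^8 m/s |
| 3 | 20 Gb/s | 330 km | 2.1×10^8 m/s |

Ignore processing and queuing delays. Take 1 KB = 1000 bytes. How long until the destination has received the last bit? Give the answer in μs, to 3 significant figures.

L = 34400 bits.
Transmission delays (L/R per hop): 2.64615, 1109.68, 1.72 μs; sum = 1114.04 μs.
Propagation delays (d/s per hop): 25500, 11.6667, 1571.43 μs; sum = 27083.1 μs.
End-to-end = 28200 μs.

28200 μs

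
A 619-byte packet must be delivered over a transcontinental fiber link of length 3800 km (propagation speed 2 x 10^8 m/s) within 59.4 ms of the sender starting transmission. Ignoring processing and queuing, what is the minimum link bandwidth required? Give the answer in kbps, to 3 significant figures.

L = 4952 bits.
Propagation delay = 3800000 / 200000000 = 19 ms.
Transmission budget = 59.4 − 19 = 40.4 ms.
R ≥ L / t_tx = 4952 bits / 0.0404 s = 123 kbps.

123 kbps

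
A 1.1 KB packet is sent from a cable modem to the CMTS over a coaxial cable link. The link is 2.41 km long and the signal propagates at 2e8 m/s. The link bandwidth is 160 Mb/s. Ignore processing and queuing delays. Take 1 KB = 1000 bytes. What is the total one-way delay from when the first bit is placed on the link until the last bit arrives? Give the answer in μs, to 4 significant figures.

67.05 μs

L = 8800 bits.
Transmission delay = L/R = 8800 / 160000000 = 55 μs.
Propagation delay = d/s = 2410 m / 200000000 m/s = 12.05 μs.
Total = 67.05 μs.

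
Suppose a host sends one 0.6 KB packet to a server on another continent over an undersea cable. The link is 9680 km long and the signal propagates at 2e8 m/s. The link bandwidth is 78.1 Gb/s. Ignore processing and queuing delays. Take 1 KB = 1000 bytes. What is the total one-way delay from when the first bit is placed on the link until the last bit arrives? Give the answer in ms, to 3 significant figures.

L = 4800 bits.
Transmission delay = L/R = 4800 / 78100000000 = 6.14597e-05 ms.
Propagation delay = d/s = 9680000 m / 200000000 m/s = 48.4 ms.
Total = 48.4 ms.

48.4 ms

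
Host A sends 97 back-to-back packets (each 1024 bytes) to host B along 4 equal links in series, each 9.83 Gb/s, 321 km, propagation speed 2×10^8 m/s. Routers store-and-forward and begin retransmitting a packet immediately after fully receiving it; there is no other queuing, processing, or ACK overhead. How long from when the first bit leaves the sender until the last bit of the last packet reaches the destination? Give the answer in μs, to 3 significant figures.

6500 μs

Per-hop transmission t_tx = L/R = 8192/9830000000 = 0.833367 μs.
Per-hop propagation t_prop = 321000/200000000 = 1605 μs.
Pipeline fill: first packet needs 4·t_tx to clear all hops; remaining 96 packets each add one t_tx.
Total = (4+97-1)·t_tx + 4·t_prop = 100·0.833367 + 4·1605 = 6500 μs.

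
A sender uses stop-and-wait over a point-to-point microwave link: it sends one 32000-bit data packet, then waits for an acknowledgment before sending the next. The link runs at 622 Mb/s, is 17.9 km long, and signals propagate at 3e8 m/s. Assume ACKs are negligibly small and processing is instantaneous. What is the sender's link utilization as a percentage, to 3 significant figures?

t_tx = L/R = 32000/622000000 = 5.14469e-05 s.
t_prop = 17900/300000000 = 5.96667e-05 s; RTT = 0.000119333 s.
Cycle = t_tx + RTT = 0.00017078 s.
Utilization = t_tx / cycle = 5.14469e-05/0.00017078 = 30.1 %.

30.1 %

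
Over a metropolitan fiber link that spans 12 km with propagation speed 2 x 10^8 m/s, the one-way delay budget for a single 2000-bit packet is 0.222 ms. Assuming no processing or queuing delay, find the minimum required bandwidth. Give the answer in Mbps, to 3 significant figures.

12.3 Mbps

Propagation delay = 12000 / 200000000 = 0.06 ms.
Transmission budget = 0.222 − 0.06 = 0.162 ms.
R ≥ L / t_tx = 2000 bits / 0.000162 s = 12.3 Mbps.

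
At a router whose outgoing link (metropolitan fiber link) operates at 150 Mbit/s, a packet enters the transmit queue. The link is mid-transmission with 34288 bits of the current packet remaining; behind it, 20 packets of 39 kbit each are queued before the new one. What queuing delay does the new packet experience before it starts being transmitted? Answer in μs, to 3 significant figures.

Each queued packet: L/R = 39000/150000000 = 260 μs.
20 queued → 5200 μs.
Plus remaining 34288 bits of current packet: 228.587 μs.
Queuing delay = 5430 μs.

5430 μs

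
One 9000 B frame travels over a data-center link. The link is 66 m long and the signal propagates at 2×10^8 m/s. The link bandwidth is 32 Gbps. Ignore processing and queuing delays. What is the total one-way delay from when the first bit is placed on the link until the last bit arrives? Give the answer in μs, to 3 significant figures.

2.58 μs

L = 9000 × 8 = 72000 bits.
Transmission delay = L/R = 72000 / 32000000000 = 2.25 μs.
Propagation delay = d/s = 66 m / 200000000 m/s = 0.33 μs.
Total = 2.58 μs.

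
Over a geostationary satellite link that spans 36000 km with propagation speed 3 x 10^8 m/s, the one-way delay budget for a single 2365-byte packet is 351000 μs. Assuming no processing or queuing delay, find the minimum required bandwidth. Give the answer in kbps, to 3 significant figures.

81.9 kbps

L = 18920 bits.
Propagation delay = 36000000 / 300000000 = 120000 μs.
Transmission budget = 351000 − 120000 = 231000 μs.
R ≥ L / t_tx = 18920 bits / 0.231 s = 81.9 kbps.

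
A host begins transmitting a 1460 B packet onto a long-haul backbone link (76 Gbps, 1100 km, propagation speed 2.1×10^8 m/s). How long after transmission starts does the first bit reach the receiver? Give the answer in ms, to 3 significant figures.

5.24 ms

First bit experiences only propagation delay: d/s = 1100000/210000000 = 5.24 ms.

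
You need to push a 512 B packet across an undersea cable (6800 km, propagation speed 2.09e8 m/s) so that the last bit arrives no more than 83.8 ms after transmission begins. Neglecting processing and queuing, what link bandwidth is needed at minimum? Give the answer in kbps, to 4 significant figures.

L = 4096 bits.
Propagation delay = 6800000 / 209000000 = 32.5359 ms.
Transmission budget = 83.8 − 32.5359 = 51.2641 ms.
R ≥ L / t_tx = 4096 bits / 0.0512641 s = 79.90 kbps.

79.90 kbps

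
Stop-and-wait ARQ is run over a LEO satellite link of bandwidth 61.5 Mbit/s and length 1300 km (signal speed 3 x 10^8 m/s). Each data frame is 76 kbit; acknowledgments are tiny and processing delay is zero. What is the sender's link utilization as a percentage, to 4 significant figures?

12.48 %

t_tx = L/R = 76000/61500000 = 0.00123577 s.
t_prop = 1300000/300000000 = 0.00433333 s; RTT = 0.00866667 s.
Cycle = t_tx + RTT = 0.00990244 s.
Utilization = t_tx / cycle = 0.00123577/0.00990244 = 12.48 %.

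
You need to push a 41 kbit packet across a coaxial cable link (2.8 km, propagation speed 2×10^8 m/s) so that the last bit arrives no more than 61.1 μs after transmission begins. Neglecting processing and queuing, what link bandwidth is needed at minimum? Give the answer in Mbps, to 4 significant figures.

870.5 Mbps

Propagation delay = 2800 / 200000000 = 14 μs.
Transmission budget = 61.1 − 14 = 47.1 μs.
R ≥ L / t_tx = 41000 bits / 4.71e-05 s = 870.5 Mbps.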